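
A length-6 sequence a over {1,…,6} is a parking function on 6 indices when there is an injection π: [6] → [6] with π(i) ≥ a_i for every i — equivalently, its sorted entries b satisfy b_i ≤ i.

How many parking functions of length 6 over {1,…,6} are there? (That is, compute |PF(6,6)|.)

|PF(6,6)| = (6+1−6)·(6+1)^{6−1} = 1 · 16807 = 16807 (Konheim–Weiss)
Example (6,5,1,3,2,4) → sorted (1,2,3,4,5,6): b_i ≤ i ∀i, a PF.

16807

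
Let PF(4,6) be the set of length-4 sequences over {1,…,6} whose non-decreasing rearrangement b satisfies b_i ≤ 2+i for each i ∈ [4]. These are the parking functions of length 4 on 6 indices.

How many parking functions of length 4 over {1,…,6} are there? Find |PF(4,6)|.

1029

#PF = (6+1−4)·(6+1)^{4−1} = 3·343 = 1029 (Pollak)
E.g. (4,2,3,6) → sorted (2,3,4,6): b_i ≤ 2+i ∀i, a PF.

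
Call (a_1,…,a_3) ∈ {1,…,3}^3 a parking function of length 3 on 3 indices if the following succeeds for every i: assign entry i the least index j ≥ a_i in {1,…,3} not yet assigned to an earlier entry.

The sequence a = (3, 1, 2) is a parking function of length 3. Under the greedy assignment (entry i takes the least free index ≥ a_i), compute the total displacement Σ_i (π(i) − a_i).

Σπ = 6 ({1..3} each once); Σa = 3+1+2 = 6; disp = 6−6 = 0.

0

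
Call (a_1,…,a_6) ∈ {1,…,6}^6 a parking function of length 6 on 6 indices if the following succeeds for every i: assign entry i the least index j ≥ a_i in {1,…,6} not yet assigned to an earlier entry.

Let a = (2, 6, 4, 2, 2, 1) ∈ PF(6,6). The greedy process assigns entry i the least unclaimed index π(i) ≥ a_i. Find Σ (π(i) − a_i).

Σπ = 6·7/2 = 21 (π permutes [6]); Σa = 2+6+4+2+2+1 = 17; disp = 21−17 = 4.

4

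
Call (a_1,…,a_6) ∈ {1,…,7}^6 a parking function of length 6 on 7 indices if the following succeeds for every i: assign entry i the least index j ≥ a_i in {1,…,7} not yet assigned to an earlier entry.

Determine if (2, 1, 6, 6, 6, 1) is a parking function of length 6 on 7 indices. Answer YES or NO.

NO

Order a: b = (1, 1, 2, 6, 6, 6).
  b_1=1 ≤ 2
  b_2=1 ≤ 3
  b_3=2 ≤ 4
  b_4=6 > 5
  fails at i=4 ⇒ NO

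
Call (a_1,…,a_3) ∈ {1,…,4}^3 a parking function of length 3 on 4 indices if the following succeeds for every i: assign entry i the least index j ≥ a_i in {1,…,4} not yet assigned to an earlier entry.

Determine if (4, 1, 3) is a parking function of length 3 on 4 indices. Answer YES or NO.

YES

Rearranged: b = (1, 3, 4).
  b_1=1 ≤ 2
  b_2=3 ≤ 3
  b_3=4 ≤ 4
All bounds hold ⇒ YES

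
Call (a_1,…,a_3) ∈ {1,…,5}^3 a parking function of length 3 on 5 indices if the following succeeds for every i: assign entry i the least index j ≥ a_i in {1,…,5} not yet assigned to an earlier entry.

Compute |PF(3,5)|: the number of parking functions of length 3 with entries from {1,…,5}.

108

|PF| = (5−3+1)·(5+1)^(3−1) = 3 · 36 = 108 (Konheim–Weiss)
Example (3,2,5) → sorted (2,3,5): b_i ≤ 2+i ∀i, a PF.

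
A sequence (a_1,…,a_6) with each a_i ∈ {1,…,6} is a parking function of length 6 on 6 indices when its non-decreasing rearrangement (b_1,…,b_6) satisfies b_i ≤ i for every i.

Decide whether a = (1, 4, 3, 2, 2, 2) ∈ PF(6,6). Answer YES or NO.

Order a: b = (1, 2, 2, 2, 3, 4).
  b_1=1 ≤ 1
  b_2=2 ≤ 2
  b_3=2 ≤ 3
  b_4=2 ≤ 4
  b_5=3 ≤ 5
  b_6=4 ≤ 6
All bounds hold ⇒ YES

YES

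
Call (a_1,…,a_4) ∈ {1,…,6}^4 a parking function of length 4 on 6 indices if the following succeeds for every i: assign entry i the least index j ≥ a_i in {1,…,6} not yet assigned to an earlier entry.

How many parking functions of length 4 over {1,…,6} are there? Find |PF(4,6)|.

#PF = (6−4+1)·(6+1)^(4−1) = 3·343 = 1029 (Pollak)
Example (4,4,3,1) → sorted (1,3,4,4): b_i ≤ 2+i ∀i, a PF.

1029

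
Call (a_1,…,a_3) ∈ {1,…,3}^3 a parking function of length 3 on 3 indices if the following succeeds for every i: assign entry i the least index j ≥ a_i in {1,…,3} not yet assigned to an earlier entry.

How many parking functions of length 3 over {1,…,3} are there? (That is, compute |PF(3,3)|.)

16

Count = (3−3+1)·(3+1)^(3−1) = 1·16 = 16 (Pollak)
Example (1,2,3) → sorted (1,2,3): b_i ≤ i ∀i, a PF.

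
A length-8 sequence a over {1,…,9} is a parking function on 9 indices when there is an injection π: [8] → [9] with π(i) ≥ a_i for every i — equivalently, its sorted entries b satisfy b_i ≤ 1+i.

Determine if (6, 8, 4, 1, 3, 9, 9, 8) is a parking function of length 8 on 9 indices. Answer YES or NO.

NO

Order a: b = (1, 3, 4, 6, 8, 8, 9, 9).
  b_1=1 ≤ 2
  b_2=3 ≤ 3
  b_3=4 ≤ 4
  b_4=6 > 5
  fails at i=4 ⇒ NO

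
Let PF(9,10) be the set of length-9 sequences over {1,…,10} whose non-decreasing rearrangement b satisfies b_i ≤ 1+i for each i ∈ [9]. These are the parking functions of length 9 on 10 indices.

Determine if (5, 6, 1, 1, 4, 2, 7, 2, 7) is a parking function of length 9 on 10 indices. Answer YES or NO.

Order a: b = (1, 1, 2, 2, 4, 5, 6, 7, 7).
  b_1=1 ≤ 2
  b_2=1 ≤ 3
  b_3=2 ≤ 4
  b_4=2 ≤ 5
  b_5=4 ≤ 6
  b_6=5 ≤ 7
  b_7=6 ≤ 8
  b_8=7 ≤ 9
  b_9=7 ≤ 10
All bounds hold ⇒ YES

YES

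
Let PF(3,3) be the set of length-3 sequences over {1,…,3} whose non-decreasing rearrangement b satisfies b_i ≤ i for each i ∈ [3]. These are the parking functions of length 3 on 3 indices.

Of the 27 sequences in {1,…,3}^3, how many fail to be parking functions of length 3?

|PF(3,3)| = 1·4^2 = 1 · 16 = 16
Example (2,2,2) → sorted (2,2,2): b_1=2>1, not a PF.
3^3 − 16 = 27 − 16 = 11

11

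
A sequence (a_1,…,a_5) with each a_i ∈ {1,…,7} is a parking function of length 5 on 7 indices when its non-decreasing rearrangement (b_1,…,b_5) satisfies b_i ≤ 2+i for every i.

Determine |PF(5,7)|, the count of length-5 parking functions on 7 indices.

12288

Count = 3·8^4 = 3·4096 = 12288 (Pollak)
One tuple (3,4,6,5,4) → sorted (3,4,4,5,6): b_i ≤ 2+i ∀i, a PF.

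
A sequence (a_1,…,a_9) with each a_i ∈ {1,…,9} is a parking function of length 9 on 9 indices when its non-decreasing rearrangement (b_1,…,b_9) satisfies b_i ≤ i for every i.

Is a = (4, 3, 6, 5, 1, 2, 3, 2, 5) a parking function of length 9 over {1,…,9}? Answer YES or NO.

Sorted: b = (1, 2, 2, 3, 3, 4, 5, 5, 6).
  b_1=1 ≤ 1
  b_2=2 ≤ 2
  b_3=2 ≤ 3
  b_4=3 ≤ 4
  b_5=3 ≤ 5
  b_6=4 ≤ 6
  b_7=5 ≤ 7
  b_8=5 ≤ 8
  b_9=6 ≤ 9
All bounds hold ⇒ YES

YES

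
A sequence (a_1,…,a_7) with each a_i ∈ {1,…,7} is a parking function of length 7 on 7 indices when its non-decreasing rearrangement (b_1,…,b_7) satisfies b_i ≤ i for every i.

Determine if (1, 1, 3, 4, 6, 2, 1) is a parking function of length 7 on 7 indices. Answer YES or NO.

Order a: b = (1, 1, 1, 2, 3, 4, 6).
  b_1=1 ≤ 1
  b_2=1 ≤ 2
  b_3=1 ≤ 3
  b_4=2 ≤ 4
  b_5=3 ≤ 5
  b_6=4 ≤ 6
  b_7=6 ≤ 7
All bounds hold ⇒ YES

YES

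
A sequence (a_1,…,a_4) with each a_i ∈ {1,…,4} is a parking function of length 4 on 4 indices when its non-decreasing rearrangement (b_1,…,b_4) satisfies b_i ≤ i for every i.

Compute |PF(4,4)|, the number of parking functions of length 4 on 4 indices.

125

|PF| = (5−4)·5^(4−1) = 1×125 = 125
Check (3,2,3,1) → sorted (1,2,3,3): b_i ≤ i ∀i, a PF.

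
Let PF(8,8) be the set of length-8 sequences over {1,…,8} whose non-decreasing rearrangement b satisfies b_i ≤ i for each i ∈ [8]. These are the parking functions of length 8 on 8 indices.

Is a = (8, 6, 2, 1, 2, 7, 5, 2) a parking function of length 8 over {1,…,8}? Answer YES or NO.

Rearranged: b = (1, 2, 2, 2, 5, 6, 7, 8).
  b_1=1 ≤ 1
  b_2=2 ≤ 2
  b_3=2 ≤ 3
  b_4=2 ≤ 4
  b_5=5 ≤ 5
  b_6=6 ≤ 6
  b_7=7 ≤ 7
  b_8=8 ≤ 8
All bounds hold ⇒ YES

YES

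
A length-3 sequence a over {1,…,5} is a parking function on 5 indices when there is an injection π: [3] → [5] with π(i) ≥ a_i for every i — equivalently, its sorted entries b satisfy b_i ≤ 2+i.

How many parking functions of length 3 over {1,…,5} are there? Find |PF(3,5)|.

|PF(3,5)| = (6−3)·6^(3−1) = 3×36 = 108
Example (2,3,4) → sorted (2,3,4): b_i ≤ 2+i ∀i, a PF.

108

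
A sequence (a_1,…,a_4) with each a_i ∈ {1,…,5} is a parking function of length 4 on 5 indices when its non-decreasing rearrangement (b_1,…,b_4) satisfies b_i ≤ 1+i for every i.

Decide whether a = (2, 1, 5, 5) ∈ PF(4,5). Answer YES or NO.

NO

Sorted: b = (1, 2, 5, 5).
  b_1=1 ≤ 2
  b_2=2 ≤ 3
  b_3=5 > 4
  fails at i=3 ⇒ NO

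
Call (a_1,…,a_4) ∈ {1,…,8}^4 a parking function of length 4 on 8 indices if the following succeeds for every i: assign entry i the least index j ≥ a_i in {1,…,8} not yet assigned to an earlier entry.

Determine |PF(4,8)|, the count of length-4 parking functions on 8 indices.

3645

|PF| = 5·9^3 = 5·729 = 3645
Check (1,3,2,6) → sorted (1,2,3,6): b_i ≤ 4+i ∀i, a PF.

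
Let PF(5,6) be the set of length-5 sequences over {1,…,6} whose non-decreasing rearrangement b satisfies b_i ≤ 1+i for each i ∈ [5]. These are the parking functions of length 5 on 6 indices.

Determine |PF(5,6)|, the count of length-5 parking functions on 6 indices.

Count = (6−5+1)·(6+1)^(5−1) = 2 · 2401 = 4802
Check (2,6,3,1,1) → sorted (1,1,2,3,6): b_i ≤ 1+i ∀i, a PF.

4802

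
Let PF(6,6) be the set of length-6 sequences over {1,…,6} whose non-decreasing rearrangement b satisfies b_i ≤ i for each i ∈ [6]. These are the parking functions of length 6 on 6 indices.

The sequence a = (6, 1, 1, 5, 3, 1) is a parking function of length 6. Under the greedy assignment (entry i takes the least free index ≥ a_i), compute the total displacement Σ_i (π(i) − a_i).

4

Σπ = 21 ({1..6} each once); Σa = 6+1+1+5+3+1 = 17; disp = 21−17 = 4.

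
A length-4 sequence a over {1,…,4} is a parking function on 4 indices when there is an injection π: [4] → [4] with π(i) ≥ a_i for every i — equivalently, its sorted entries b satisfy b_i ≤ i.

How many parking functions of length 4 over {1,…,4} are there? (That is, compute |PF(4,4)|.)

|PF| = (5−4)·5^(4−1) = 1 · 125 = 125 (Pollak)
One tuple (1,2,1,3) → sorted (1,1,2,3): b_i ≤ i ∀i, a PF.

125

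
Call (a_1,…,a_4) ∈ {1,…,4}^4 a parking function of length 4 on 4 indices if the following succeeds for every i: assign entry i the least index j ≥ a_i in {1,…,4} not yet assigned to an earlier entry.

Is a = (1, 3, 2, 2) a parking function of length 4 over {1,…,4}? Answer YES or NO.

YES

Sorted: b = (1, 2, 2, 3).
  b_1=1 ≤ 1
  b_2=2 ≤ 2
  b_3=2 ≤ 3
  b_4=3 ≤ 4
All bounds hold ⇒ YES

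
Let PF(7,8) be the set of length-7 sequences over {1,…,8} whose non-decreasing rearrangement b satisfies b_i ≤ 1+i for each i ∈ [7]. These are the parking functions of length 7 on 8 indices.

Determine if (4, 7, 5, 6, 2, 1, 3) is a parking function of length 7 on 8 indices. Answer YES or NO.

YES

Sorted: b = (1, 2, 3, 4, 5, 6, 7).
  b_1=1 ≤ 2
  b_2=2 ≤ 3
  b_3=3 ≤ 4
  b_4=4 ≤ 5
  b_5=5 ≤ 6
  b_6=6 ≤ 7
  b_7=7 ≤ 8
All bounds hold ⇒ YES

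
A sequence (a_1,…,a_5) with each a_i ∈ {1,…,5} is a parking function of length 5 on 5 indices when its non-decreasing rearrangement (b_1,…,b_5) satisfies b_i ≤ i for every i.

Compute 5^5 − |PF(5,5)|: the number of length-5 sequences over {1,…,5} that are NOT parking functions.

1829

#PF = (6−5)·6^(5−1) = 1 · 1296 = 1296 [KW]
E.g. (5,4,3,5,5) → sorted (3,4,5,5,5): b_1=3>1, not a PF.
So 3125 − 1296 = 1829 fail.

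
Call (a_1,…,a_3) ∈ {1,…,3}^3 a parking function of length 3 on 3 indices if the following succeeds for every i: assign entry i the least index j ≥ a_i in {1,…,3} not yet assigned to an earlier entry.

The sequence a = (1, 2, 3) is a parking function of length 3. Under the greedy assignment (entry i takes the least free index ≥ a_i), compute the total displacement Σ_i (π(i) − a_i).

Σπ = 6 ({1..3} each once); Σa = 1+2+3 = 6; disp = 6−6 = 0.

0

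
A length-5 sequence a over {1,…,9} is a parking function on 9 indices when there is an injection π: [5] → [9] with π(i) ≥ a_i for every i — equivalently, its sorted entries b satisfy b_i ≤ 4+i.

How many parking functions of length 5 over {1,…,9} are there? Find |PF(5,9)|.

50000

Count = (9+1−5)·(9+1)^{5−1} = 5·10000 = 50000 (Konheim–Weiss)
E.g. (5,3,1,4,5) → sorted (1,3,4,5,5): b_i ≤ 4+i ∀i, a PF.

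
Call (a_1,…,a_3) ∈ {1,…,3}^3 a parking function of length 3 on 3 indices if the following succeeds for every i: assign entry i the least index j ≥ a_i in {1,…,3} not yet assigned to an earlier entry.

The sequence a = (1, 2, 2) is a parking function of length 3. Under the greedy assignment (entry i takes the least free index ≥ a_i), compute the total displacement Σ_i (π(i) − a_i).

1

Σπ = 6 ({1..3} each once); Σa = 1+2+2 = 5; disp = 6−5 = 1.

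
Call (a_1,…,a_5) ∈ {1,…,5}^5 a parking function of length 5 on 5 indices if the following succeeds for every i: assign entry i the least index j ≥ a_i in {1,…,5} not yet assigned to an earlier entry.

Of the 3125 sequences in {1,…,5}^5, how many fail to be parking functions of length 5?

1829

|PF| = (5+1−5)·(5+1)^{5−1} = 1×1296 = 1296 [KW]
One tuple (3,5,3,3,3) → sorted (3,3,3,3,5): b_1=3>1, not a PF.
Total 3125; non-PF = 3125−1296 = 1829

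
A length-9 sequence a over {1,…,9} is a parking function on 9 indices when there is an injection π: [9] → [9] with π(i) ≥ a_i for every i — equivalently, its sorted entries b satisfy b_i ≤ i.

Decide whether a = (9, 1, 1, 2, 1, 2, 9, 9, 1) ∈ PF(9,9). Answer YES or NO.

NO

Order a: b = (1, 1, 1, 1, 2, 2, 9, 9, 9).
  b_1=1 ≤ 1
  b_2=1 ≤ 2
  b_3=1 ≤ 3
  b_4=1 ≤ 4
  b_5=2 ≤ 5
  b_6=2 ≤ 6
  b_7=9 > 7
  fails at i=7 ⇒ NO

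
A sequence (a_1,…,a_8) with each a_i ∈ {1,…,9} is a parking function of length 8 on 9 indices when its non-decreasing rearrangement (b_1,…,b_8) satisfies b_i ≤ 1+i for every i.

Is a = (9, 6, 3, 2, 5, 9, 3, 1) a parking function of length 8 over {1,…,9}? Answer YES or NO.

Order a: b = (1, 2, 3, 3, 5, 6, 9, 9).
  b_1=1 ≤ 2
  b_2=2 ≤ 3
  b_3=3 ≤ 4
  b_4=3 ≤ 5
  b_5=5 ≤ 6
  b_6=6 ≤ 7
  b_7=9 > 8
  fails at i=7 ⇒ NO

NO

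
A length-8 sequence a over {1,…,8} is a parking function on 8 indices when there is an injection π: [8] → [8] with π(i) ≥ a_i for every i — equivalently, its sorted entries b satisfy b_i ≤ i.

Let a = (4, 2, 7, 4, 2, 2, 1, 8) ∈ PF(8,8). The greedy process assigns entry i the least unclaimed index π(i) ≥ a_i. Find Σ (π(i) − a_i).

6

Σπ(i) = 1+…+8 = 36; Σa = 4+2+7+4+2+2+1+8 = 30; disp = 36−30 = 6.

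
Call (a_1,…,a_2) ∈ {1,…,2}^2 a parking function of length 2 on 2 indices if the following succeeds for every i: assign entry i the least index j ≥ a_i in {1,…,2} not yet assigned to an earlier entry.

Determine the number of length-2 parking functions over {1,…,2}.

3

Count = (3−2)·3^(2−1) = 1·3 = 3 (Konheim–Weiss)
E.g. (2,1) → sorted (1,2): b_i ≤ i ∀i, a PF.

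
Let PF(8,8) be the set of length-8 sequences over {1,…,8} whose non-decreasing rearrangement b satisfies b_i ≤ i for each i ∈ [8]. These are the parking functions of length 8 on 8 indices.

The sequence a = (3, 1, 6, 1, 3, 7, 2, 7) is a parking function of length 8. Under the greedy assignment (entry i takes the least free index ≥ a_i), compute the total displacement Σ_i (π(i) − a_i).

6

Σπ = 36 ({1..8} each once); Σa = 3+1+6+1+3+7+2+7 = 30; disp = 36−30 = 6.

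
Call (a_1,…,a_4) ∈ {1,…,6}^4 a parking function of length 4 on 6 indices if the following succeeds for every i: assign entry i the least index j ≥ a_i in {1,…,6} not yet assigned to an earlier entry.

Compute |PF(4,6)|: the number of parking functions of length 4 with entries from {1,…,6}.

#PF = (7−4)·7^(4−1) = 3×343 = 1029
Check (2,4,5,3) → sorted (2,3,4,5): b_i ≤ 2+i ∀i, a PF.

1029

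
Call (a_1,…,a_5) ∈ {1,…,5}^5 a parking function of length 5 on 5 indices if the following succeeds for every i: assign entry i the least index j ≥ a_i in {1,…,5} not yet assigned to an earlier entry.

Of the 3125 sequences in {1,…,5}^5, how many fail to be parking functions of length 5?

1829

#PF = 1·6^4 = 1×1296 = 1296 (Pollak)
E.g. (5,4,5,1,4) → sorted (1,4,4,5,5): b_2=4>2, not a PF.
So 3125 − 1296 = 1829 fail.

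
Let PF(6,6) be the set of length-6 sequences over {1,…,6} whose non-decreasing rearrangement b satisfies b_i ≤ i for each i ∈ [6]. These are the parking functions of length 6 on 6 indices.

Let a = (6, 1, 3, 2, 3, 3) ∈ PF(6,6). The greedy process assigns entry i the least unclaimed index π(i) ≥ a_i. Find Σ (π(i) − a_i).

3

Σπ = 21 ({1..6} each once); Σa = 6+1+3+2+3+3 = 18; disp = 21−18 = 3.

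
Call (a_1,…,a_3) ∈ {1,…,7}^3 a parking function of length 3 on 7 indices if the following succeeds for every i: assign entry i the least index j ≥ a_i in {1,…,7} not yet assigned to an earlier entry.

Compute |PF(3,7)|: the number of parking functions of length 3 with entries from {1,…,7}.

320

|PF| = (7+1−3)·(7+1)^{3−1} = 5·64 = 320 (Konheim–Weiss)
E.g. (4,1,5) → sorted (1,4,5): b_i ≤ 4+i ∀i, a PF.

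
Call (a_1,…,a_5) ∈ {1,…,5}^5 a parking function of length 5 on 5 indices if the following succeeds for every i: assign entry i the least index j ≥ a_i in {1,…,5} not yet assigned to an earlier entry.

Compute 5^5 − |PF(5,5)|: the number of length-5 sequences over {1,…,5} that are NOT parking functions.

1829

Count = (5−5+1)·(5+1)^(5−1) = 1×1296 = 1296 (Pollak)
Check (5,4,3,3,5) → sorted (3,3,4,5,5): b_1=3>1, not a PF.
Total 3125; non-PF = 3125−1296 = 1829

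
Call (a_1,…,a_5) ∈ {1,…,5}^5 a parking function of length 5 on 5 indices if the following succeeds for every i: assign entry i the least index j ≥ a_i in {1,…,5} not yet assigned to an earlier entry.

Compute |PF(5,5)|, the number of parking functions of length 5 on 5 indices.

1296

|PF(5,5)| = 1·6^4 = 1×1296 = 1296
E.g. (4,2,1,1,5) → sorted (1,1,2,4,5): b_i ≤ i ∀i, a PF.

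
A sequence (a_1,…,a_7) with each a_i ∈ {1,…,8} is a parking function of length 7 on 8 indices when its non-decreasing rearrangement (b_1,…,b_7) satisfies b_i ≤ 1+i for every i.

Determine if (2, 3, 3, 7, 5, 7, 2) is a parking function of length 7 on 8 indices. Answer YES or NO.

YES

Rearranged: b = (2, 2, 3, 3, 5, 7, 7).
  b_1=2 ≤ 2
  b_2=2 ≤ 3
  b_3=3 ≤ 4
  b_4=3 ≤ 5
  b_5=5 ≤ 6
  b_6=7 ≤ 7
  b_7=7 ≤ 8
All bounds hold ⇒ YES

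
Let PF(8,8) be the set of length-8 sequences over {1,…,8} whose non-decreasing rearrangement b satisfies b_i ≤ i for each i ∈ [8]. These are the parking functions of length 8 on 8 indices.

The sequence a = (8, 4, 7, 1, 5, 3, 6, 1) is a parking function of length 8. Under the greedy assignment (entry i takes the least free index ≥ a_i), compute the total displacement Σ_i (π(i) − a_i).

Σπ = 36 ({1..8} each once); Σa = 8+4+7+1+5+3+6+1 = 35; disp = 36−35 = 1.

1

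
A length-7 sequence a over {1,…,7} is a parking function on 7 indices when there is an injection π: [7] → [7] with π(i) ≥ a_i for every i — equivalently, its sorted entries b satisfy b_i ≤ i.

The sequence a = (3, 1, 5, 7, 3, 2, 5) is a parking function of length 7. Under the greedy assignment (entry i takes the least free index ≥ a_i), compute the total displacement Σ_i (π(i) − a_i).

2

Σπ = 28 ({1..7} each once); Σa = 3+1+5+7+3+2+5 = 26; disp = 28−26 = 2.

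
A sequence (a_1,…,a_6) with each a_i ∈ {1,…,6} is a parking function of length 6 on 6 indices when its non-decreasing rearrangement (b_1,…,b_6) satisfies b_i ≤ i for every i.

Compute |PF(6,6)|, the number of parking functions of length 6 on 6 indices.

|PF(6,6)| = 1·7^5 = 1 · 16807 = 16807
E.g. (1,5,2,3,1,4) → sorted (1,1,2,3,4,5): b_i ≤ i ∀i, a PF.

16807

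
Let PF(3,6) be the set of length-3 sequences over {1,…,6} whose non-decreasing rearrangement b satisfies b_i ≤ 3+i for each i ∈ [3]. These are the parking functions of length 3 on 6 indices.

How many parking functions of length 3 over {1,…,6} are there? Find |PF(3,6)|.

196

Count = (6+1−3)·(6+1)^{3−1} = 4×49 = 196 (Pollak)
E.g. (1,5,3) → sorted (1,3,5): b_i ≤ 3+i ∀i, a PF.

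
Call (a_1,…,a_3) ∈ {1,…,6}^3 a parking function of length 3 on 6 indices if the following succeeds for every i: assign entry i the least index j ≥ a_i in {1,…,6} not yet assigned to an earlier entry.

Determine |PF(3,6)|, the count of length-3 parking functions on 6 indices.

|PF| = (6−3+1)·(6+1)^(3−1) = 4·49 = 196 (Pollak)
Check (6,3,4) → sorted (3,4,6): b_i ≤ 3+i ∀i, a PF.

196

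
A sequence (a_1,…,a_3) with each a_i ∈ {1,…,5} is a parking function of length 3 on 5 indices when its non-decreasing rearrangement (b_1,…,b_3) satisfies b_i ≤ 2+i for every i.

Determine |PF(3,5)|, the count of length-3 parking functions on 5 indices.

108

#PF = (6−3)·6^(3−1) = 3·36 = 108
Example (3,2,3) → sorted (2,3,3): b_i ≤ 2+i ∀i, a PF.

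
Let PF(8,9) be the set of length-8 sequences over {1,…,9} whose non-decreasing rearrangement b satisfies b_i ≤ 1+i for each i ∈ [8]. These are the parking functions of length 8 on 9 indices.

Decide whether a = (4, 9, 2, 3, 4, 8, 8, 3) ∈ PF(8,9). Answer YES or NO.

Rearranged: b = (2, 3, 3, 4, 4, 8, 8, 9).
  b_1=2 ≤ 2
  b_2=3 ≤ 3
  b_3=3 ≤ 4
  b_4=4 ≤ 5
  b_5=4 ≤ 6
  b_6=8 > 7
  fails at i=6 ⇒ NO

NO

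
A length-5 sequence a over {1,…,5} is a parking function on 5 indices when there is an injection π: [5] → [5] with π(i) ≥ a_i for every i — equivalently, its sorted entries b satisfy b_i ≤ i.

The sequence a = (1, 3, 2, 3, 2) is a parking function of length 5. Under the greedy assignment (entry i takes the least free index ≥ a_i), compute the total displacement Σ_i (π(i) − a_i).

Σπ = 15 ({1..5} each once); Σa = 1+3+2+3+2 = 11; disp = 15−11 = 4.

4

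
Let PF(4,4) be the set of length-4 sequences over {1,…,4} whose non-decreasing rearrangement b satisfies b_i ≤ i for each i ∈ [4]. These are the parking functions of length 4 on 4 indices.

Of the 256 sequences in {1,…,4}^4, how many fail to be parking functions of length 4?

#PF = 1·5^3 = 1·125 = 125 [KW]
E.g. (1,4,4,4) → sorted (1,4,4,4): b_2=4>2, not a PF.
So 256 − 125 = 131 fail.

131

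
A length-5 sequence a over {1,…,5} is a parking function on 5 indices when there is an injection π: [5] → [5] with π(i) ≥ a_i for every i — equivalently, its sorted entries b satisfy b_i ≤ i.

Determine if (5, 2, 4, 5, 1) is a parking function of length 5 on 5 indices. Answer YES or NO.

NO

Rearranged: b = (1, 2, 4, 5, 5).
  b_1=1 ≤ 1
  b_2=2 ≤ 2
  b_3=4 > 3
  fails at i=3 ⇒ NO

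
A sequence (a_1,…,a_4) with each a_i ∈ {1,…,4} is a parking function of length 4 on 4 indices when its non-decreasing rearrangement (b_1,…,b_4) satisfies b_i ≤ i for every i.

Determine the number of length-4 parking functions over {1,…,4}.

125

Count = (5−4)·5^(4−1) = 1·125 = 125
E.g. (1,2,4,3) → sorted (1,2,3,4): b_i ≤ i ∀i, a PF.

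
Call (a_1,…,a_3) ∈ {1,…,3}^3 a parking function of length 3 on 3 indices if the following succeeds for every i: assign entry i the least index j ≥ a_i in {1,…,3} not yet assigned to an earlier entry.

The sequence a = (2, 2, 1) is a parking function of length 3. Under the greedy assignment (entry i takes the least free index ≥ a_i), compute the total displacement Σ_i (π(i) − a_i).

Σπ = 3·4/2 = 6 (π permutes [3]); Σa = 2+2+1 = 5; disp = 6−5 = 1.

1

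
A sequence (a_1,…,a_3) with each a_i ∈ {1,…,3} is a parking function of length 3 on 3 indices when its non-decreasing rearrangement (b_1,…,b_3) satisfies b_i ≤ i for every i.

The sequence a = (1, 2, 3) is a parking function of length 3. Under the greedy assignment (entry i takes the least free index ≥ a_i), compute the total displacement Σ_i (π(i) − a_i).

0

Σπ = 3·4/2 = 6 (π permutes [3]); Σa = 1+2+3 = 6; disp = 6−6 = 0.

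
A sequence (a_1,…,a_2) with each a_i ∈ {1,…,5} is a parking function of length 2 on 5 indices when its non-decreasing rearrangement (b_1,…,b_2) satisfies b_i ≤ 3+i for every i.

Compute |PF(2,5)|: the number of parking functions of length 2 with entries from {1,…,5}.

24

|PF(2,5)| = (6−2)·6^(2−1) = 4×6 = 24
One tuple (5,3) → sorted (3,5): b_i ≤ 3+i ∀i, a PF.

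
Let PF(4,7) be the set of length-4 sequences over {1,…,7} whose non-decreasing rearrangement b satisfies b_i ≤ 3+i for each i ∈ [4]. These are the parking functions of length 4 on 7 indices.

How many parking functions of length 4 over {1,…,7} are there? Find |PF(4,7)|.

Count = (7−4+1)·(7+1)^(4−1) = 4 · 512 = 2048 (Pollak)
E.g. (2,6,2,2) → sorted (2,2,2,6): b_i ≤ 3+i ∀i, a PF.

2048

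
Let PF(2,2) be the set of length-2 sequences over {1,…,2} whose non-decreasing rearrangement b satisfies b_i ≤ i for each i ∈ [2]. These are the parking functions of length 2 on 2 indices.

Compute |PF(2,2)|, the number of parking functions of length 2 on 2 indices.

3

#PF = (3−2)·3^(2−1) = 1·3 = 3 (Konheim–Weiss)
Example (2,1) → sorted (1,2): b_i ≤ i ∀i, a PF.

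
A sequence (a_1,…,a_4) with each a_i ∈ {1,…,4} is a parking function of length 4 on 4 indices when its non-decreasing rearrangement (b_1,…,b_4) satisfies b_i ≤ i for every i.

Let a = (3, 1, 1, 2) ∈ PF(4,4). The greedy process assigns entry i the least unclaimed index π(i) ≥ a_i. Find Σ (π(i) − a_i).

Σπ(i) = 1+…+4 = 10; Σa = 3+1+1+2 = 7; disp = 10−7 = 3.

3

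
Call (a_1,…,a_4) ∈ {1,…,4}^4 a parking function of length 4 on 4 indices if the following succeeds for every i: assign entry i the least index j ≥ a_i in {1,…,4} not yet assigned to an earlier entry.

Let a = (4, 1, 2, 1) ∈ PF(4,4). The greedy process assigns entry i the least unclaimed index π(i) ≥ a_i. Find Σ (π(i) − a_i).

Σπ = 4·5/2 = 10 (π permutes [4]); Σa = 4+1+2+1 = 8; disp = 10−8 = 2.

2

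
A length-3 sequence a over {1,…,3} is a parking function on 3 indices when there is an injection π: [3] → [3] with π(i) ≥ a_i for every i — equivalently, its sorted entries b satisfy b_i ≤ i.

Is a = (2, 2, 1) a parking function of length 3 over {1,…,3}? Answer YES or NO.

YES

Sorted: b = (1, 2, 2).
  b_1=1 ≤ 1
  b_2=2 ≤ 2
  b_3=2 ≤ 3
All bounds hold ⇒ YES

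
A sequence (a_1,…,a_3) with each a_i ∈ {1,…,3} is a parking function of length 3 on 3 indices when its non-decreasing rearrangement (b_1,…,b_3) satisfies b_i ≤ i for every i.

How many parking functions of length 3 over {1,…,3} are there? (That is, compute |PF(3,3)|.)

16

#PF = 1·4^2 = 1×16 = 16 (Pollak)
E.g. (1,3,1) → sorted (1,1,3): b_i ≤ i ∀i, a PF.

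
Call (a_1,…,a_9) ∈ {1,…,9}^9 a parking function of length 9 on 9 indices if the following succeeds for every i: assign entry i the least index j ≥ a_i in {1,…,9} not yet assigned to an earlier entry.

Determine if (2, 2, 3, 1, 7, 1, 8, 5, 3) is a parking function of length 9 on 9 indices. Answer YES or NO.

Sorted: b = (1, 1, 2, 2, 3, 3, 5, 7, 8).
  b_1=1 ≤ 1
  b_2=1 ≤ 2
  b_3=2 ≤ 3
  b_4=2 ≤ 4
  b_5=3 ≤ 5
  b_6=3 ≤ 6
  b_7=5 ≤ 7
  b_8=7 ≤ 8
  b_9=8 ≤ 9
All bounds hold ⇒ YES

YES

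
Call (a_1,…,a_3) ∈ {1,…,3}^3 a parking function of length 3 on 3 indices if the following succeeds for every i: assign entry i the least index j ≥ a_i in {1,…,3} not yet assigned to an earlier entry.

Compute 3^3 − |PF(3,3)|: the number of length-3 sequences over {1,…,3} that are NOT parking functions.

|PF| = (3+1−3)·(3+1)^{3−1} = 1×16 = 16 [KW]
E.g. (2,3,3) → sorted (2,3,3): b_1=2>1, not a PF.
3^3 − 16 = 27 − 16 = 11

11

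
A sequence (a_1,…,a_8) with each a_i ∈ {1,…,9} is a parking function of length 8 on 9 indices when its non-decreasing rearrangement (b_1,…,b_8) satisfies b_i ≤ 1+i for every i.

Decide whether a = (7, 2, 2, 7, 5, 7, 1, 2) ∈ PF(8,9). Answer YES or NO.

Order a: b = (1, 2, 2, 2, 5, 7, 7, 7).
  b_1=1 ≤ 2
  b_2=2 ≤ 3
  b_3=2 ≤ 4
  b_4=2 ≤ 5
  b_5=5 ≤ 6
  b_6=7 ≤ 7
  b_7=7 ≤ 8
  b_8=7 ≤ 9
All bounds hold ⇒ YES

YES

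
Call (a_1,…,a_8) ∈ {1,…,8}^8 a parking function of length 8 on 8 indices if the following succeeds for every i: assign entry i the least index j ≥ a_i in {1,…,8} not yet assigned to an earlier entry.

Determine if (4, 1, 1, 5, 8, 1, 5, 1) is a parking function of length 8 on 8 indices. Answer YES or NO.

YES

Sorted: b = (1, 1, 1, 1, 4, 5, 5, 8).
  b_1=1 ≤ 1
  b_2=1 ≤ 2
  b_3=1 ≤ 3
  b_4=1 ≤ 4
  b_5=4 ≤ 5
  b_6=5 ≤ 6
  b_7=5 ≤ 7
  b_8=8 ≤ 8
All bounds hold ⇒ YES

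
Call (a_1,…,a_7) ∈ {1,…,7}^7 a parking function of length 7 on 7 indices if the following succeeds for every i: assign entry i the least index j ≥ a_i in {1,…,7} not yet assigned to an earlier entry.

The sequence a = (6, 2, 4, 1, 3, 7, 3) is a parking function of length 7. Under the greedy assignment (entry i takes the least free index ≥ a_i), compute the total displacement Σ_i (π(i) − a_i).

Σπ = 7·8/2 = 28 (π permutes [7]); Σa = 6+2+4+1+3+7+3 = 26; disp = 28−26 = 2.

2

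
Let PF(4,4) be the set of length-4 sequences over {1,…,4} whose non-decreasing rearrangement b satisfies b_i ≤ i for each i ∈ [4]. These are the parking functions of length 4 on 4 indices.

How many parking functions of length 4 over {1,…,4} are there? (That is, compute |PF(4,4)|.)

125

#PF = (4−4+1)·(4+1)^(4−1) = 1×125 = 125
Check (3,2,4,1) → sorted (1,2,3,4): b_i ≤ i ∀i, a PF.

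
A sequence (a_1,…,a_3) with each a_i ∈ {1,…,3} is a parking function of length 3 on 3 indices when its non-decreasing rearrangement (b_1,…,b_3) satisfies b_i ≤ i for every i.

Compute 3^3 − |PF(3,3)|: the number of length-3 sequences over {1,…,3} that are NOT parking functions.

11

#PF = (3+1−3)·(3+1)^{3−1} = 1·16 = 16 (Konheim–Weiss)
Check (2,2,2) → sorted (2,2,2): b_1=2>1, not a PF.
3^3 − 16 = 27 − 16 = 11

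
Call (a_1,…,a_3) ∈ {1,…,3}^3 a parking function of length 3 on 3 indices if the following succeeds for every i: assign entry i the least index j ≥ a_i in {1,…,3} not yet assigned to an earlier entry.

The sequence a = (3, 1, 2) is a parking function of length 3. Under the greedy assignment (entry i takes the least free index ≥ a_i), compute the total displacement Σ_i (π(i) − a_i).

0

Σπ(i) = 1+…+3 = 6; Σa = 3+1+2 = 6; disp = 6−6 = 0.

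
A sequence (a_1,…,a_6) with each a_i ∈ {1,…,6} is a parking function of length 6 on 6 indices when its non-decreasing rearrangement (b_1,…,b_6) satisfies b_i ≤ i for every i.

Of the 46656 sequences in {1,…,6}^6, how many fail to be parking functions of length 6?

|PF(6,6)| = (6+1−6)·(6+1)^{6−1} = 1·16807 = 16807
Check (5,5,5,6,3,5) → sorted (3,5,5,5,5,6): b_1=3>1, not a PF.
Total 46656; non-PF = 46656−16807 = 29849

29849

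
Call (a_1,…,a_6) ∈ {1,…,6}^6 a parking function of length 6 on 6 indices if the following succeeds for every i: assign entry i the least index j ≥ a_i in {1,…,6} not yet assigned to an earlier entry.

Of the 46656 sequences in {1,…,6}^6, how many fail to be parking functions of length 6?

|PF(6,6)| = (6−6+1)·(6+1)^(6−1) = 1·16807 = 16807 (Konheim–Weiss)
Example (2,5,4,3,3,4) → sorted (2,3,3,4,4,5): b_1=2>1, not a PF.
Total 46656; non-PF = 46656−16807 = 29849

29849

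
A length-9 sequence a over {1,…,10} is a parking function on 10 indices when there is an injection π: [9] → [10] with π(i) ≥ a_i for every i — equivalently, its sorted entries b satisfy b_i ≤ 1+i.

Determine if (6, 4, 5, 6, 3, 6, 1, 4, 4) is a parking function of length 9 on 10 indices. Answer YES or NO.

YES

Order a: b = (1, 3, 4, 4, 4, 5, 6, 6, 6).
  b_1=1 ≤ 2
  b_2=3 ≤ 3
  b_3=4 ≤ 4
  b_4=4 ≤ 5
  b_5=4 ≤ 6
  b_6=5 ≤ 7
  b_7=6 ≤ 8
  b_8=6 ≤ 9
  b_9=6 ≤ 10
All bounds hold ⇒ YES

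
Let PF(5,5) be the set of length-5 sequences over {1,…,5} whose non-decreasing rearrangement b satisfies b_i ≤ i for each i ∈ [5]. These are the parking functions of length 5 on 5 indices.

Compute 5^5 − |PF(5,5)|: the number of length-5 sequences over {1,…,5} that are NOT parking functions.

1829

|PF(5,5)| = 1·6^4 = 1 · 1296 = 1296 (Pollak)
E.g. (3,4,2,4,4) → sorted (2,3,4,4,4): b_1=2>1, not a PF.
5^5 − 1296 = 3125 − 1296 = 1829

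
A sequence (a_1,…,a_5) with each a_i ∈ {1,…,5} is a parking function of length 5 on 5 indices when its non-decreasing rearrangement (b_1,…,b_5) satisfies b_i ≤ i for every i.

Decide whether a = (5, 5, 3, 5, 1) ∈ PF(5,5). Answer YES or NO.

NO

Rearranged: b = (1, 3, 5, 5, 5).
  b_1=1 ≤ 1
  b_2=3 > 2
  fails at i=2 ⇒ NO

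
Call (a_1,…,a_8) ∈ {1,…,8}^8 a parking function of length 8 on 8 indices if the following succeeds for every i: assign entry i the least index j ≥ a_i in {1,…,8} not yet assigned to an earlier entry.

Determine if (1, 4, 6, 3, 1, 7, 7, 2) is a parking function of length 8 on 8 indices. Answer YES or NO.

Order a: b = (1, 1, 2, 3, 4, 6, 7, 7).
  b_1=1 ≤ 1
  b_2=1 ≤ 2
  b_3=2 ≤ 3
  b_4=3 ≤ 4
  b_5=4 ≤ 5
  b_6=6 ≤ 6
  b_7=7 ≤ 7
  b_8=7 ≤ 8
All bounds hold ⇒ YES

YES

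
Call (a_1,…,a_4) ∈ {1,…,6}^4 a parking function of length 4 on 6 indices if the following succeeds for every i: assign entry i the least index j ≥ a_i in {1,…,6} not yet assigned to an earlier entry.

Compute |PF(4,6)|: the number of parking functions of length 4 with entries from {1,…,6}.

Count = 3·7^3 = 3 · 343 = 1029 (Konheim–Weiss)
E.g. (4,3,5,5) → sorted (3,4,5,5): b_i ≤ 2+i ∀i, a PF.

1029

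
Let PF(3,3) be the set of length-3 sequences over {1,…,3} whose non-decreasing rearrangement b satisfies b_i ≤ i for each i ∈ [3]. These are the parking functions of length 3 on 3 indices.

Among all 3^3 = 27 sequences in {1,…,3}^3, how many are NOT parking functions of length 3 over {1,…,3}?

11

|PF| = 1·4^2 = 1·16 = 16 [KW]
One tuple (3,3,3) → sorted (3,3,3): b_1=3>1, not a PF.
So 27 − 16 = 11 fail.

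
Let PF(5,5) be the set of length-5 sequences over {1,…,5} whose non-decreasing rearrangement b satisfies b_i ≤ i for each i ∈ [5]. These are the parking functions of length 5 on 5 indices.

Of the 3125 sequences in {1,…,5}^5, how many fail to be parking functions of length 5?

|PF| = (5−5+1)·(5+1)^(5−1) = 1·1296 = 1296 (Konheim–Weiss)
One tuple (5,5,2,5,3) → sorted (2,3,5,5,5): b_1=2>1, not a PF.
5^5 − 1296 = 3125 − 1296 = 1829

1829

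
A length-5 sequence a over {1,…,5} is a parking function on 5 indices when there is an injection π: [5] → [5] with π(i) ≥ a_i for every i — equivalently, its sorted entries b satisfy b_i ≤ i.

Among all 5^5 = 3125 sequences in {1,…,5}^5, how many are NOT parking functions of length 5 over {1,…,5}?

1829

|PF(5,5)| = (6−5)·6^(5−1) = 1 · 1296 = 1296 (Pollak)
Check (4,4,4,5,5) → sorted (4,4,4,5,5): b_1=4>1, not a PF.
5^5 − 1296 = 3125 − 1296 = 1829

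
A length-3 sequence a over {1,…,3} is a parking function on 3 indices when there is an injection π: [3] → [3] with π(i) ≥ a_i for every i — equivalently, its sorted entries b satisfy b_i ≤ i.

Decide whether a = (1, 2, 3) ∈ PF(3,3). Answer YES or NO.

Rearranged: b = (1, 2, 3).
  b_1=1 ≤ 1
  b_2=2 ≤ 2
  b_3=3 ≤ 3
All bounds hold ⇒ YES

YES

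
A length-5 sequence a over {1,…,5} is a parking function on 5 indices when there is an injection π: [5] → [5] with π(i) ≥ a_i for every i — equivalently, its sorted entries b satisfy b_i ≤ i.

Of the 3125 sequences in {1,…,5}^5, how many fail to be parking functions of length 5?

#PF = 1·6^4 = 1 · 1296 = 1296
E.g. (1,5,4,5,4) → sorted (1,4,4,5,5): b_2=4>2, not a PF.
So 3125 − 1296 = 1829 fail.

1829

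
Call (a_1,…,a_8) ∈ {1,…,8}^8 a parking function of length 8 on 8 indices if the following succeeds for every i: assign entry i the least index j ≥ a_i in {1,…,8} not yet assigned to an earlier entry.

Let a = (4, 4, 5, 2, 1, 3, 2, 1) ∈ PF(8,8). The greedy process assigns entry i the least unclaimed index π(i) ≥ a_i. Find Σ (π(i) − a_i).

14

Σπ(i) = 1+…+8 = 36; Σa = 4+4+5+2+1+3+2+1 = 22; disp = 36−22 = 14.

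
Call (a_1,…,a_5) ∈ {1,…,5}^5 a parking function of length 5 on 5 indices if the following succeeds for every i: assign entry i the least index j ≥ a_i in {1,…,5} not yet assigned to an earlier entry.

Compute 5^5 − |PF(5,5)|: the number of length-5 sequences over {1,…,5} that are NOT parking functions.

1829

|PF| = (6−5)·6^(5−1) = 1×1296 = 1296
E.g. (5,5,3,2,5) → sorted (2,3,5,5,5): b_1=2>1, not a PF.
5^5 − 1296 = 3125 − 1296 = 1829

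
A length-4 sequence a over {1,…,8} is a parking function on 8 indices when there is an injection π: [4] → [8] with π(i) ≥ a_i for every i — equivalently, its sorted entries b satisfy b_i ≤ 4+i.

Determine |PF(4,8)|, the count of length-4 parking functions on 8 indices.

3645

#PF = (9−4)·9^(4−1) = 5 · 729 = 3645 (Pollak)
Check (6,6,6,1) → sorted (1,6,6,6): b_i ≤ 4+i ∀i, a PF.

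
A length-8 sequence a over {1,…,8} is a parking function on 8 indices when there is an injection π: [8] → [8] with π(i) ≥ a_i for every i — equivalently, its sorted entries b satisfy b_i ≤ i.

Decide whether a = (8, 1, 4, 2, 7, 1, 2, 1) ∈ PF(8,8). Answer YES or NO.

Rearranged: b = (1, 1, 1, 2, 2, 4, 7, 8).
  b_1=1 ≤ 1
  b_2=1 ≤ 2
  b_3=1 ≤ 3
  b_4=2 ≤ 4
  b_5=2 ≤ 5
  b_6=4 ≤ 6
  b_7=7 ≤ 7
  b_8=8 ≤ 8
All bounds hold ⇒ YES

YES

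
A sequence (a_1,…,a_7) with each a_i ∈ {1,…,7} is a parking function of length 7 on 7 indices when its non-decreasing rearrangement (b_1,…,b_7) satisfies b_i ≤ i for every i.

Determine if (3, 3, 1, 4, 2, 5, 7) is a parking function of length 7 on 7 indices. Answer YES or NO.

Order a: b = (1, 2, 3, 3, 4, 5, 7).
  b_1=1 ≤ 1
  b_2=2 ≤ 2
  b_3=3 ≤ 3
  b_4=3 ≤ 4
  b_5=4 ≤ 5
  b_6=5 ≤ 6
  b_7=7 ≤ 7
All bounds hold ⇒ YES

YES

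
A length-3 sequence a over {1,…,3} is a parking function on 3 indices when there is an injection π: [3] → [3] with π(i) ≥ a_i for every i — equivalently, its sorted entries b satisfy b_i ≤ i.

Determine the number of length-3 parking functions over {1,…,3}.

#PF = 1·4^2 = 1·16 = 16 [KW]
One tuple (3,1,2) → sorted (1,2,3): b_i ≤ i ∀i, a PF.

16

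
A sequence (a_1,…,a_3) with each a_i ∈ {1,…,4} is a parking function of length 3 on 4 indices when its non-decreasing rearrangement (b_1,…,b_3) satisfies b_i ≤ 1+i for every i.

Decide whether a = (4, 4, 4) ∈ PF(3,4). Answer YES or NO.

NO

Sorted: b = (4, 4, 4).
  b_1=4 > 2
  fails at i=1 ⇒ NO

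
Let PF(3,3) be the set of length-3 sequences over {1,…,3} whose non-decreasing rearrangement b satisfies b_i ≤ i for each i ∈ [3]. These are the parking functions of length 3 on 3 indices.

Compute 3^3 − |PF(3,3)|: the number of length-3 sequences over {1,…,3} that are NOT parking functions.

11

|PF| = (4−3)·4^(3−1) = 1 · 16 = 16
One tuple (3,3,3) → sorted (3,3,3): b_1=3>1, not a PF.
3^3 − 16 = 27 − 16 = 11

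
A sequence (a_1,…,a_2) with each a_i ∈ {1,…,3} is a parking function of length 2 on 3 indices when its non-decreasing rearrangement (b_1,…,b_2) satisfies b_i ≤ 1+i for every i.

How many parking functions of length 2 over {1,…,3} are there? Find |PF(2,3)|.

8

Count = (3+1−2)·(3+1)^{2−1} = 2·4 = 8 [KW]
Example (1,1) → sorted (1,1): b_i ≤ 1+i ∀i, a PF.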